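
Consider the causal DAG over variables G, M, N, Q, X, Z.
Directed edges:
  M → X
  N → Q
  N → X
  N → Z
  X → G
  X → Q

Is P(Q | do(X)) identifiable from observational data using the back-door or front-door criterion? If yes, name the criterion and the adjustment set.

P(Q|do(X)): backdoor, adjust for {N}.

desc(X)\{X}={G,Q}; candidates ⊆ {M,N,Z}.
size 0: {}; under {} X still reaches {M,N,Q,Z} ∋ Q.
{N}: X⊥Q given {N} in G with X→· removed — back-door holds.
P(Q|do(X)) = Σ_{N} P(Q|X,N)·P(N).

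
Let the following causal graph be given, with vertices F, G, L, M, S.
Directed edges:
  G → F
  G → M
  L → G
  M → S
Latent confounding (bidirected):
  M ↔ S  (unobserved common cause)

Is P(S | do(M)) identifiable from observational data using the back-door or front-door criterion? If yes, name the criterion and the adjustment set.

desc(M)\{M}={S}; candidates ⊆ {F,G,L}.
M↔S: latent back-door arc(s) into M.
size 0: {}; under {} M still reaches {F,G,L,S} ∋ S.
size 1: {F}, {G}, {L}; under {F} M still reaches {G,L,S} ∋ S.
size 2: {F,G}, {F,L}, {G,L}; under {F,G} M still reaches {S} ∋ S.
M↔S cannot be blocked by any observed set — no back-door set.
No mediator lies on a directed M→…→S path.
Neither criterion identifies P(S|do(M)) in this graph.

P(S|do(M)): not identifiable (no BD/FD set).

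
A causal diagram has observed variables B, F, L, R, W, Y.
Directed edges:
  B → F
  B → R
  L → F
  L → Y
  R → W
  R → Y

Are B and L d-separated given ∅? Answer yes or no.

Yes — B ⊥ L | ∅.

Bayes-Ball from B | ∅ reaches {F,R,W,Y}.
L ∉ reach(B|∅) ⇒ B ⊥ L | ∅.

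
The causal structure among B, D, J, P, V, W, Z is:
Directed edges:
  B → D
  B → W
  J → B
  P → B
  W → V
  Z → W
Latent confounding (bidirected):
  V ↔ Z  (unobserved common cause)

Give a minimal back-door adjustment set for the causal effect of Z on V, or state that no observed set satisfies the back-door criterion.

desc(Z)\{Z}={V,W}; candidates ⊆ {B,D,J,P}.
Z↔V: latent back-door arc(s) into Z.
size 0: {}; under {} Z still reaches {V} ∋ V.
size 1: {B}, {D}, {J} …(+1); under {B} Z still reaches {V} ∋ V.
size 2: {B,D}, {B,J}, {B,P} …(+3); under {B,D} Z still reaches {V} ∋ V.
Z↔V cannot be blocked by any observed set — no back-door set.

Z→V: no observed back-door set.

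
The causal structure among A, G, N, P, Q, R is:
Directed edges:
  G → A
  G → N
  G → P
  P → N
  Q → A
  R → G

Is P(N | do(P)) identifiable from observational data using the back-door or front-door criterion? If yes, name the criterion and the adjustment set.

desc(P)\{P}={N}; candidates ⊆ {A,G,Q,R}.
size 0: {}; under {} P still reaches {A,G,N,R} ∋ N.
{G}: P⊥N given {G} in G with P→· removed — back-door holds.
P(N|do(P)) = Σ_{G} P(N|P,G)·P(G).

P(N|do(P)): backdoor, adjust for {G}.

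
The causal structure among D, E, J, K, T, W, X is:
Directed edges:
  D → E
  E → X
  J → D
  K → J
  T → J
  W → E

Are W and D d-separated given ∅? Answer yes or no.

Bayes-Ball from W | ∅ reaches {E,X}.
D ∉ reach(W|∅) ⇒ W ⊥ D | ∅.

Yes — W ⊥ D | ∅.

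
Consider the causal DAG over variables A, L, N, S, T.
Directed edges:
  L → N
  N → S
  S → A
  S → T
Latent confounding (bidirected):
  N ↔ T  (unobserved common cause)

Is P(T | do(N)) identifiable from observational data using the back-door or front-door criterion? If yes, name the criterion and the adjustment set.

desc(N)\{N}={A,S,T}; candidates ⊆ {L}.
N↔T: latent back-door arc(s) into N.
size 0: {}; under {} N still reaches {L,T} ∋ T.
size 1: {L}; under {L} N still reaches {T} ∋ T.
N↔T cannot be blocked by any observed set — no back-door set.
{S}: (i) intercepts every directed N→T path; (ii) no back-door N→{S}; (iii) {N} blocks every back-door {S}→T. Front-door holds.
P(T|do(N)) = Σ_{S} P(S|N) Σ_{N'} P(T|S,N')P(N').

P(T|do(N)): frontdoor, adjust for {S}.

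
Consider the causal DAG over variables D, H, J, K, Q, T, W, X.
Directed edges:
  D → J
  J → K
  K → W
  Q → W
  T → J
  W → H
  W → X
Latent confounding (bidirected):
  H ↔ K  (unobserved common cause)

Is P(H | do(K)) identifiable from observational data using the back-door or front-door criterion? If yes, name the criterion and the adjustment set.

P(H|do(K)): frontdoor, adjust for {W}.

desc(K)\{K}={H,W,X}; candidates ⊆ {D,J,Q,T}.
K↔H: latent back-door arc(s) into K.
size 0: {}; under {} K still reaches {D,H,J,T} ∋ H.
size 1: {D}, {J}, {Q} …(+1); under {D} K still reaches {H,J,T} ∋ H.
size 2: {D,J}, {D,Q}, {D,T} …(+3); under {D,J} K still reaches {H} ∋ H.
K↔H cannot be blocked by any observed set — no back-door set.
{W}: (i) intercepts every directed K→H path; (ii) no back-door K→{W}; (iii) {K} blocks every back-door {W}→H. Front-door holds.
P(H|do(K)) = Σ_{W} P(W|K) Σ_{K'} P(H|W,K')P(K').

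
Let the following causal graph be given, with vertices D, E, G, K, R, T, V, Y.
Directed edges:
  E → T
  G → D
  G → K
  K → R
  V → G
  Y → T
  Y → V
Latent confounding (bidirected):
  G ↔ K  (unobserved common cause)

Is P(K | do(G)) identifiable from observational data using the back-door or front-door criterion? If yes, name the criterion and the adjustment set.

desc(G)\{G}={D,K,R}; candidates ⊆ {E,T,V,Y}.
G↔K: latent back-door arc(s) into G.
size 0: {}; under {} G still reaches {K,R,T,V,Y} ∋ K.
size 1: {E}, {T}, {V} …(+1); under {E} G still reaches {K,R,T,V,Y} ∋ K.
size 2: {E,T}, {E,V}, {E,Y} …(+3); under {E,T} G still reaches {K,R,V,Y} ∋ K.
G↔K cannot be blocked by any observed set — no back-door set.
No mediator lies on a directed G→…→K path.
Neither criterion identifies P(K|do(G)) in this graph.

P(K|do(G)): not identifiable (no BD/FD set).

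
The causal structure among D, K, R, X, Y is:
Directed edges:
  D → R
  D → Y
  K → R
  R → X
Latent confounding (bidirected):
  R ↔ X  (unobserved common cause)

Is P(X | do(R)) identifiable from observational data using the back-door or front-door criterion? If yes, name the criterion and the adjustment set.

desc(R)\{R}={X}; candidates ⊆ {D,K,Y}.
R↔X: latent back-door arc(s) into R.
size 0: {}; under {} R still reaches {D,K,X,Y} ∋ X.
size 1: {D}, {K}, {Y}; under {D} R still reaches {K,X} ∋ X.
size 2: {D,K}, {D,Y}, {K,Y}; under {D,K} R still reaches {X} ∋ X.
R↔X cannot be blocked by any observed set — no back-door set.
No mediator lies on a directed R→…→X path.
Neither criterion identifies P(X|do(R)) in this graph.

P(X|do(R)): not identifiable (no BD/FD set).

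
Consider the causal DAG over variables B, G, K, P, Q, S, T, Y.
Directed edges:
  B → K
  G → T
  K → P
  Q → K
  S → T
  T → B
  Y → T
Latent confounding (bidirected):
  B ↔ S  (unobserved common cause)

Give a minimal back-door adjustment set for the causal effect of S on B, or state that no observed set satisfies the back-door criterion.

desc(S)\{S}={B,K,P,T}; candidates ⊆ {G,Q,Y}.
S↔B: latent back-door arc(s) into S.
size 0: {}; under {} S still reaches {B,K,P} ∋ B.
size 1: {G}, {Q}, {Y}; under {G} S still reaches {B,K,P} ∋ B.
size 2: {G,Q}, {G,Y}, {Q,Y}; under {G,Q} S still reaches {B,K,P} ∋ B.
S↔B cannot be blocked by any observed set — no back-door set.

S→B: no observed back-door set.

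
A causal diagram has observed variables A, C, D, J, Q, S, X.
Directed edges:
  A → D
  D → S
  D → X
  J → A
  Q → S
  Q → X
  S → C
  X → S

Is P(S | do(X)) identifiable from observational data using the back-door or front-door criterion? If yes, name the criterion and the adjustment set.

P(S|do(X)): backdoor, adjust for {D, Q}.

desc(X)\{X}={C,S}; candidates ⊆ {A,D,J,Q}.
size 0: {}; under {} X still reaches {A,C,D,J,Q,S} ∋ S.
size 1: {A}, {D}, {J} …(+1); under {A} X still reaches {C,D,Q,S} ∋ S.
{D,Q}: X⊥S given {D,Q} in G with X→· removed — back-door holds.
P(S|do(X)) = Σ_{D,Q} P(S|X,D,Q)·P(D,Q).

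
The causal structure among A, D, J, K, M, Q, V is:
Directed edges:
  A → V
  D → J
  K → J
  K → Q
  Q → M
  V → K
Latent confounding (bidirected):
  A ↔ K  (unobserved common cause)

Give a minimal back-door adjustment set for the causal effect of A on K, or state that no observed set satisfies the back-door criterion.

A→K: no observed back-door set.

desc(A)\{A}={J,K,M,Q,V}; candidates ⊆ {D}.
A↔K: latent back-door arc(s) into A.
size 0: {}; under {} A still reaches {J,K,M,Q} ∋ K.
size 1: {D}; under {D} A still reaches {J,K,M,Q} ∋ K.
A↔K cannot be blocked by any observed set — no back-door set.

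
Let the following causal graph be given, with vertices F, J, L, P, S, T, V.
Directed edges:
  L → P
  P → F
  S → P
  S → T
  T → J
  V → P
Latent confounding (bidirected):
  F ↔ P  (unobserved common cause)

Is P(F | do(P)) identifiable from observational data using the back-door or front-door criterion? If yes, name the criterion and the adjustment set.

desc(P)\{P}={F}; candidates ⊆ {J,L,S,T,V}.
P↔F: latent back-door arc(s) into P.
size 0: {}; under {} P still reaches {F,J,L,S,T,V} ∋ F.
size 1: {J}, {L}, {S} …(+2); under {J} P still reaches {F,L,S,T,V} ∋ F.
size 2: {J,L}, {J,S}, {J,T} …(+7); under {J,L} P still reaches {F,S,T,V} ∋ F.
P↔F cannot be blocked by any observed set — no back-door set.
No mediator lies on a directed P→…→F path.
Neither criterion identifies P(F|do(P)) in this graph.

P(F|do(P)): not identifiable (no BD/FD set).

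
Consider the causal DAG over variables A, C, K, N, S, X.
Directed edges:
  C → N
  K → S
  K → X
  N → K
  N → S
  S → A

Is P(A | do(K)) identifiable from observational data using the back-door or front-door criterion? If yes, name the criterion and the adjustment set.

P(A|do(K)): backdoor, adjust for {N}.

desc(K)\{K}={A,S,X}; candidates ⊆ {C,N}.
size 0: {}; under {} K still reaches {A,C,N,S} ∋ A.
{N}: K⊥A given {N} in G with K→· removed — back-door holds.
P(A|do(K)) = Σ_{N} P(A|K,N)·P(N).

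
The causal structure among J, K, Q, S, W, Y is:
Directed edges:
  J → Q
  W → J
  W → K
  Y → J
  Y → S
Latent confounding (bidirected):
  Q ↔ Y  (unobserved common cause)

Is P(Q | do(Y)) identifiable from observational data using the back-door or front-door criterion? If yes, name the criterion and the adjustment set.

P(Q|do(Y)): frontdoor, adjust for {J}.

desc(Y)\{Y}={J,Q,S}; candidates ⊆ {K,W}.
Y↔Q: latent back-door arc(s) into Y.
size 0: {}; under {} Y still reaches {Q} ∋ Q.
size 1: {K}, {W}; under {K} Y still reaches {Q} ∋ Q.
size 2: {K,W}; under {K,W} Y still reaches {Q} ∋ Q.
Y↔Q cannot be blocked by any observed set — no back-door set.
{J}: (i) intercepts every directed Y→Q path; (ii) no back-door Y→{J}; (iii) {Y} blocks every back-door {J}→Q. Front-door holds.
P(Q|do(Y)) = Σ_{J} P(J|Y) Σ_{Y'} P(Q|J,Y')P(Y').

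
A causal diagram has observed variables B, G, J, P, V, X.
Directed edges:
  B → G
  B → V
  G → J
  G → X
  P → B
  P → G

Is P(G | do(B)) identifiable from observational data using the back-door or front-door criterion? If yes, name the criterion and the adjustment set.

desc(B)\{B}={G,J,V,X}; candidates ⊆ {P}.
size 0: {}; under {} B still reaches {G,J,P,X} ∋ G.
{P}: B⊥G given {P} in G with B→· removed — back-door holds.
P(G|do(B)) = Σ_{P} P(G|B,P)·P(P).

P(G|do(B)): backdoor, adjust for {P}.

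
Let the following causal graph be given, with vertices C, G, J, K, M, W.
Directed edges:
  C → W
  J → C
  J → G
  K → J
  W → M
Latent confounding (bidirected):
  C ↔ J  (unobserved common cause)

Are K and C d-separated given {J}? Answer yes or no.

No — K and C are d-connected given {J}.

Bayes-Ball from K | {J} reaches {C,M,W}.
C ∈ reach(K|{J}) ⇒ K ⊥̸ C | {J}.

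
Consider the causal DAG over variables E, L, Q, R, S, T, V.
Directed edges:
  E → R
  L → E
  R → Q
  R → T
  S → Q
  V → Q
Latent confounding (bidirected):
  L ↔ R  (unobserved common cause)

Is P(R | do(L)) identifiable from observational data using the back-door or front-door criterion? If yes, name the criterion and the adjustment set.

P(R|do(L)): frontdoor, adjust for {E}.

desc(L)\{L}={E,Q,R,T}; candidates ⊆ {S,V}.
L↔R: latent back-door arc(s) into L.
size 0: {}; under {} L still reaches {Q,R,T} ∋ R.
size 1: {S}, {V}; under {S} L still reaches {Q,R,T} ∋ R.
size 2: {S,V}; under {S,V} L still reaches {Q,R,T} ∋ R.
L↔R cannot be blocked by any observed set — no back-door set.
{E}: (i) intercepts every directed L→R path; (ii) no back-door L→{E}; (iii) {L} blocks every back-door {E}→R. Front-door holds.
P(R|do(L)) = Σ_{E} P(E|L) Σ_{L'} P(R|E,L')P(L').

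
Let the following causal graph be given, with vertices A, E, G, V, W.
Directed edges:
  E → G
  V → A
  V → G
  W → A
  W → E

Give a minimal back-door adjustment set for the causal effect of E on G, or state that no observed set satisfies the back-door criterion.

E→G: minimal back-door set ∅.

desc(E)\{E}={G}; candidates ⊆ {A,V,W}.
∅: E⊥G given ∅ in G with E→· removed — back-door holds.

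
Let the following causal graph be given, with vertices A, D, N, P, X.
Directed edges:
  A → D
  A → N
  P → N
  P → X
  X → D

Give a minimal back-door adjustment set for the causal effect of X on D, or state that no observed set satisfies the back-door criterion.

desc(X)\{X}={D}; candidates ⊆ {A,N,P}.
∅: X⊥D given ∅ in G with X→· removed — back-door holds.

X→D: minimal back-door set ∅.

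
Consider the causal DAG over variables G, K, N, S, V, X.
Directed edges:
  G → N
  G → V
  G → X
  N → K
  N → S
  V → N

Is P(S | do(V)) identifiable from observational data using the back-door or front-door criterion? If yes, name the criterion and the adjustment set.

desc(V)\{V}={K,N,S}; candidates ⊆ {G,X}.
size 0: {}; under {} V still reaches {G,K,N,S,X} ∋ S.
{G}: V⊥S given {G} in G with V→· removed — back-door holds.
P(S|do(V)) = Σ_{G} P(S|V,G)·P(G).

P(S|do(V)): backdoor, adjust for {G}.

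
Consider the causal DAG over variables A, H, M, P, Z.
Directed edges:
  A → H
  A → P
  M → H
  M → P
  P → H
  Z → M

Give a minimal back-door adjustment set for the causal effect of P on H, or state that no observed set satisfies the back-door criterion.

desc(P)\{P}={H}; candidates ⊆ {A,M,Z}.
size 0: {}; under {} P still reaches {A,H,M,Z} ∋ H.
size 1: {A}, {M}, {Z}; under {A} P still reaches {H,M,Z} ∋ H.
{A,M}: P⊥H given {A,M} in G with P→· removed — back-door holds.

P→H: minimal back-door set {A, M}.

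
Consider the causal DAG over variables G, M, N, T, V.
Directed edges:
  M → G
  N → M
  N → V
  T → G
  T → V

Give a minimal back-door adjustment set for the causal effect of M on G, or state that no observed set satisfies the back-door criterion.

desc(M)\{M}={G}; candidates ⊆ {N,T,V}.
∅: M⊥G given ∅ in G with M→· removed — back-door holds.

M→G: minimal back-door set ∅.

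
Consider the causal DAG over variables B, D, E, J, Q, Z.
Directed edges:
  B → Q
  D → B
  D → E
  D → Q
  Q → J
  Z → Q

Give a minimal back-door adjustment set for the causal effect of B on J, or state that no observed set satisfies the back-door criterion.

B→J: minimal back-door set {D}.

desc(B)\{B}={J,Q}; candidates ⊆ {D,E,Z}.
size 0: {}; under {} B still reaches {D,E,J,Q} ∋ J.
{D}: B⊥J given {D} in G with B→· removed — back-door holds.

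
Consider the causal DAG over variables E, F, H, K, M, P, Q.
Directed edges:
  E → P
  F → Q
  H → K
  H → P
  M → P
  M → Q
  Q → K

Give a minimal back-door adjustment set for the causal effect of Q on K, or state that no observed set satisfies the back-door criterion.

desc(Q)\{Q}={K}; candidates ⊆ {E,F,H,M,P}.
∅: Q⊥K given ∅ in G with Q→· removed — back-door holds.

Q→K: minimal back-door set ∅.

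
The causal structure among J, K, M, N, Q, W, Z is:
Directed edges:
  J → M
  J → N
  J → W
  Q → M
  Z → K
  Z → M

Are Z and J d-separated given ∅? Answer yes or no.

Bayes-Ball from Z | ∅ reaches {K,M}.
J ∉ reach(Z|∅) ⇒ Z ⊥ J | ∅.

Yes — Z ⊥ J | ∅.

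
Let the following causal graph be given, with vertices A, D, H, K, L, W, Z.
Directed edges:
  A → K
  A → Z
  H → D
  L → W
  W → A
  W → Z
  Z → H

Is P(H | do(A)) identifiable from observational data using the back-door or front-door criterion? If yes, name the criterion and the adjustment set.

desc(A)\{A}={D,H,K,Z}; candidates ⊆ {L,W}.
size 0: {}; under {} A still reaches {D,H,L,W,Z} ∋ H.
{W}: A⊥H given {W} in G with A→· removed — back-door holds.
P(H|do(A)) = Σ_{W} P(H|A,W)·P(W).

P(H|do(A)): backdoor, adjust for {W}.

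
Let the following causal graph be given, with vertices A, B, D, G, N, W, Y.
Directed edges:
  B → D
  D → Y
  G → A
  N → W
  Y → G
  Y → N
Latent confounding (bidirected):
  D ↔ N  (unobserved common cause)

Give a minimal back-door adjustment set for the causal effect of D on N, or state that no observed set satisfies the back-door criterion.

desc(D)\{D}={A,G,N,W,Y}; candidates ⊆ {B}.
D↔N: latent back-door arc(s) into D.
size 0: {}; under {} D still reaches {B,N,W} ∋ N.
size 1: {B}; under {B} D still reaches {N,W} ∋ N.
D↔N cannot be blocked by any observed set — no back-door set.

D→N: no observed back-door set.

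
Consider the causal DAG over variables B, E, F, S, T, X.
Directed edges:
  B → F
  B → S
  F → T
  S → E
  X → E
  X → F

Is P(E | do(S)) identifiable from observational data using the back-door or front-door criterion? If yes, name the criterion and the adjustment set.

P(E|do(S)): backdoor, adjust for ∅.

desc(S)\{S}={E}; candidates ⊆ {B,F,T,X}.
∅: S⊥E given ∅ in G with S→· removed — back-door holds.
P(E|do(S)) = P(E|S) — no adjustment needed.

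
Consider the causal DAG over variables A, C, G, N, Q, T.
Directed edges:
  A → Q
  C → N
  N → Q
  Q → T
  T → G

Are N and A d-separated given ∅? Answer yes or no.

Bayes-Ball from N | ∅ reaches {C,G,Q,T}.
A ∉ reach(N|∅) ⇒ N ⊥ A | ∅.

Yes — N ⊥ A | ∅.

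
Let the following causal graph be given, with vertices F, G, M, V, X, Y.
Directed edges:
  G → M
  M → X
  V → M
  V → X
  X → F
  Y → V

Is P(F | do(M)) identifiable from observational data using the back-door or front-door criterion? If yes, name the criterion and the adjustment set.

desc(M)\{M}={F,X}; candidates ⊆ {G,V,Y}.
size 0: {}; under {} M still reaches {F,G,V,X,Y} ∋ F.
{V}: M⊥F given {V} in G with M→· removed — back-door holds.
P(F|do(M)) = Σ_{V} P(F|M,V)·P(V).

P(F|do(M)): backdoor, adjust for {V}.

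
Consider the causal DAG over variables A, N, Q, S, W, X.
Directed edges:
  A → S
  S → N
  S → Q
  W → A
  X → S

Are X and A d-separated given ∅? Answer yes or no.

Bayes-Ball from X | ∅ reaches {N,Q,S}.
A ∉ reach(X|∅) ⇒ X ⊥ A | ∅.

Yes — X ⊥ A | ∅.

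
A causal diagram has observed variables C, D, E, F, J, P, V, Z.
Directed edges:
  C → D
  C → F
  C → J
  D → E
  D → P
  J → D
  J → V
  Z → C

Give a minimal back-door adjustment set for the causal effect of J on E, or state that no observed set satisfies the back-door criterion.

J→E: minimal back-door set {C}.

desc(J)\{J}={D,E,P,V}; candidates ⊆ {C,F,Z}.
size 0: {}; under {} J still reaches {C,D,E,F,P,Z} ∋ E.
{C}: J⊥E given {C} in G with J→· removed — back-door holds.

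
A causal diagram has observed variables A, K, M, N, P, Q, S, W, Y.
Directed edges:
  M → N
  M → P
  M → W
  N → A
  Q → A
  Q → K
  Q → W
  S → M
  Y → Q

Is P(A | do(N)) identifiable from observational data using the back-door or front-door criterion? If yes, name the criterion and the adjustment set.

P(A|do(N)): backdoor, adjust for ∅.

desc(N)\{N}={A}; candidates ⊆ {K,M,P,Q,S,W,Y}.
∅: N⊥A given ∅ in G with N→· removed — back-door holds.
P(A|do(N)) = P(A|N) — no adjustment needed.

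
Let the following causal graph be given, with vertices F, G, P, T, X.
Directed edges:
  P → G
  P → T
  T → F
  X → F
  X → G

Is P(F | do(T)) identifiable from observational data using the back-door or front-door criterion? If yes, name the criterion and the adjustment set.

P(F|do(T)): backdoor, adjust for ∅.

desc(T)\{T}={F}; candidates ⊆ {G,P,X}.
∅: T⊥F given ∅ in G with T→· removed — back-door holds.
P(F|do(T)) = P(F|T) — no adjustment needed.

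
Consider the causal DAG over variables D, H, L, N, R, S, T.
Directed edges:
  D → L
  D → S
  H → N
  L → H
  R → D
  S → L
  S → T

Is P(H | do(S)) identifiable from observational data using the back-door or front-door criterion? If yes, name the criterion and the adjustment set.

desc(S)\{S}={H,L,N,T}; candidates ⊆ {D,R}.
size 0: {}; under {} S still reaches {D,H,L,N,R} ∋ H.
{D}: S⊥H given {D} in G with S→· removed — back-door holds.
P(H|do(S)) = Σ_{D} P(H|S,D)·P(D).

P(H|do(S)): backdoor, adjust for {D}.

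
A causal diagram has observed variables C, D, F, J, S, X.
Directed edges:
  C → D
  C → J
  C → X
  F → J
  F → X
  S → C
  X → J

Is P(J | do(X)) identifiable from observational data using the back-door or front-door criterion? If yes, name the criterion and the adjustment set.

P(J|do(X)): backdoor, adjust for {C, F}.

desc(X)\{X}={J}; candidates ⊆ {C,D,F,S}.
size 0: {}; under {} X still reaches {C,D,F,J,S} ∋ J.
size 1: {C}, {D}, {F} …(+1); under {C} X still reaches {F,J} ∋ J.
{C,F}: X⊥J given {C,F} in G with X→· removed — back-door holds.
P(J|do(X)) = Σ_{C,F} P(J|X,C,F)·P(C,F).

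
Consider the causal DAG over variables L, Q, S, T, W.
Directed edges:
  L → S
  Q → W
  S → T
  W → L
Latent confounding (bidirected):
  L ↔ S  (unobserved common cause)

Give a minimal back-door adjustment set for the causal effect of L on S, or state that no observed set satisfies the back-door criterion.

desc(L)\{L}={S,T}; candidates ⊆ {Q,W}.
L↔S: latent back-door arc(s) into L.
size 0: {}; under {} L still reaches {Q,S,T,W} ∋ S.
size 1: {Q}, {W}; under {Q} L still reaches {S,T,W} ∋ S.
size 2: {Q,W}; under {Q,W} L still reaches {S,T} ∋ S.
L↔S cannot be blocked by any observed set — no back-door set.

L→S: no observed back-door set.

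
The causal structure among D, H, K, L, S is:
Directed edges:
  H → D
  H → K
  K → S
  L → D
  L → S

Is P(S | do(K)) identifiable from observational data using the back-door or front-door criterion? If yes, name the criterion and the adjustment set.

P(S|do(K)): backdoor, adjust for ∅.

desc(K)\{K}={S}; candidates ⊆ {D,H,L}.
∅: K⊥S given ∅ in G with K→· removed — back-door holds.
P(S|do(K)) = P(S|K) — no adjustment needed.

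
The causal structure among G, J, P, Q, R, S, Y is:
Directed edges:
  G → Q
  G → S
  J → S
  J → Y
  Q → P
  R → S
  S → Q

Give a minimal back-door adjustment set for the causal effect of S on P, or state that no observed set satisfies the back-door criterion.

S→P: minimal back-door set {G}.

desc(S)\{S}={P,Q}; candidates ⊆ {G,J,R,Y}.
size 0: {}; under {} S still reaches {G,J,P,Q,R,Y} ∋ P.
{G}: S⊥P given {G} in G with S→· removed — back-door holds.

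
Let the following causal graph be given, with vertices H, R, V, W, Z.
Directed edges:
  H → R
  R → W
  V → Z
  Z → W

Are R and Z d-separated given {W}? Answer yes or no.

No — R and Z are d-connected given {W}.

Bayes-Ball from R | {W} reaches {H,V,Z}.
Z ∈ reach(R|{W}) ⇒ R ⊥̸ Z | {W}.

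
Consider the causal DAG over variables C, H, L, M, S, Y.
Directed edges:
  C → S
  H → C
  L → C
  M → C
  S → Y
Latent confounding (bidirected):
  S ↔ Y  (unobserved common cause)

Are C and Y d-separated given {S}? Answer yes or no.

Bayes-Ball from C | {S} reaches {H,L,M,Y}.
Y ∈ reach(C|{S}) ⇒ C ⊥̸ Y | {S}.

No — C and Y are d-connected given {S}.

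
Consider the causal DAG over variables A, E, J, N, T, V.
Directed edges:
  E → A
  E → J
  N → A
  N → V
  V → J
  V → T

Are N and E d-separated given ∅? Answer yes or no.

Yes — N ⊥ E | ∅.

Bayes-Ball from N | ∅ reaches {A,J,T,V}.
E ∉ reach(N|∅) ⇒ N ⊥ E | ∅.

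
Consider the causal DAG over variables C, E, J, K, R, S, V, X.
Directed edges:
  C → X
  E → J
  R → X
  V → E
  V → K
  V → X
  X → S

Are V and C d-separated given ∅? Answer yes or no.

Yes — V ⊥ C | ∅.

Bayes-Ball from V | ∅ reaches {E,J,K,S,X}.
C ∉ reach(V|∅) ⇒ V ⊥ C | ∅.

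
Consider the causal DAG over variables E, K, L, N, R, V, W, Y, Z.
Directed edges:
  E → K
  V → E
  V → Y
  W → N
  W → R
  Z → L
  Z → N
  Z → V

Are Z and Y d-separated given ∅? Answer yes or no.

Bayes-Ball from Z | ∅ reaches {E,K,L,N,V,Y}.
Y ∈ reach(Z|∅) ⇒ Z ⊥̸ Y | ∅.

No — Z and Y are d-connected given ∅.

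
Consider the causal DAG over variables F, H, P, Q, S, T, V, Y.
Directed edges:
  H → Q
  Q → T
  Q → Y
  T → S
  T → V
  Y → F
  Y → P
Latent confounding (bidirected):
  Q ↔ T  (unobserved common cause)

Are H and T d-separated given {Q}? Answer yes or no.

No — H and T are d-connected given {Q}.

Bayes-Ball from H | {Q} reaches {S,T,V}.
T ∈ reach(H|{Q}) ⇒ H ⊥̸ T | {Q}.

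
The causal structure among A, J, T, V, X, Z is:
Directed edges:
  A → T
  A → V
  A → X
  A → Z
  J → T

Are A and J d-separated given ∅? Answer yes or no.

Bayes-Ball from A | ∅ reaches {T,V,X,Z}.
J ∉ reach(A|∅) ⇒ A ⊥ J | ∅.

Yes — A ⊥ J | ∅.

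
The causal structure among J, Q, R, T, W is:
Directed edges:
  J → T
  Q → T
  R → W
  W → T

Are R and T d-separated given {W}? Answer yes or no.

Bayes-Ball from R | {W} reaches ∅.
T ∉ reach(R|{W}) ⇒ R ⊥ T | {W}.

Yes — R ⊥ T | {W}.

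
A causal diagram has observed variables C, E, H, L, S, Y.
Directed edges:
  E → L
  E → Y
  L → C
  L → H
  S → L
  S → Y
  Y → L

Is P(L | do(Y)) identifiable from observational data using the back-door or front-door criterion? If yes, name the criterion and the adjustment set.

P(L|do(Y)): backdoor, adjust for {E, S}.

desc(Y)\{Y}={C,H,L}; candidates ⊆ {E,S}.
size 0: {}; under {} Y still reaches {C,E,H,L,S} ∋ L.
size 1: {E}, {S}; under {E} Y still reaches {C,H,L,S} ∋ L.
{E,S}: Y⊥L given {E,S} in G with Y→· removed — back-door holds.
P(L|do(Y)) = Σ_{E,S} P(L|Y,E,S)·P(E,S).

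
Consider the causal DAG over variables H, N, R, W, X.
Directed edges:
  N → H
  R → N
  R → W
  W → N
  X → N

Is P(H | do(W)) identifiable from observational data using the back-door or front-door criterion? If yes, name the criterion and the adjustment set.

P(H|do(W)): backdoor, adjust for {R}.

desc(W)\{W}={H,N}; candidates ⊆ {R,X}.
size 0: {}; under {} W still reaches {H,N,R} ∋ H.
{R}: W⊥H given {R} in G with W→· removed — back-door holds.
P(H|do(W)) = Σ_{R} P(H|W,R)·P(R).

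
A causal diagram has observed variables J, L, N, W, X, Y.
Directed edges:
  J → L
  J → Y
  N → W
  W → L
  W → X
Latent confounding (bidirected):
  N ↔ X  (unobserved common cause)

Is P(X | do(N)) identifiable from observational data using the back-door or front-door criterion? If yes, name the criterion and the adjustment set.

P(X|do(N)): frontdoor, adjust for {W}.

desc(N)\{N}={L,W,X}; candidates ⊆ {J,Y}.
N↔X: latent back-door arc(s) into N.
size 0: {}; under {} N still reaches {X} ∋ X.
size 1: {J}, {Y}; under {J} N still reaches {X} ∋ X.
size 2: {J,Y}; under {J,Y} N still reaches {X} ∋ X.
N↔X cannot be blocked by any observed set — no back-door set.
{W}: (i) intercepts every directed N→X path; (ii) no back-door N→{W}; (iii) {N} blocks every back-door {W}→X. Front-door holds.
P(X|do(N)) = Σ_{W} P(W|N) Σ_{N'} P(X|W,N')P(N').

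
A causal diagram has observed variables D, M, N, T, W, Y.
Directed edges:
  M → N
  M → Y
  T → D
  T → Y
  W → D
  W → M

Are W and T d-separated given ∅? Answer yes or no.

Yes — W ⊥ T | ∅.

Bayes-Ball from W | ∅ reaches {D,M,N,Y}.
T ∉ reach(W|∅) ⇒ W ⊥ T | ∅.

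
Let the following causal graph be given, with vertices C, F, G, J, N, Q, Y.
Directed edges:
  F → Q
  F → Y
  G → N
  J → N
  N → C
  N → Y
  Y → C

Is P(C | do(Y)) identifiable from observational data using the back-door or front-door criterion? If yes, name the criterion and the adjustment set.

P(C|do(Y)): backdoor, adjust for {N}.

desc(Y)\{Y}={C}; candidates ⊆ {F,G,J,N,Q}.
size 0: {}; under {} Y still reaches {C,F,G,J,N,Q} ∋ C.
{N}: Y⊥C given {N} in G with Y→· removed — back-door holds.
P(C|do(Y)) = Σ_{N} P(C|Y,N)·P(N).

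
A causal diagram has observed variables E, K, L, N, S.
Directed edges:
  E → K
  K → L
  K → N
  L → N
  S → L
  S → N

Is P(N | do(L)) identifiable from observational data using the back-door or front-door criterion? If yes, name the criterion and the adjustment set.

P(N|do(L)): backdoor, adjust for {K, S}.

desc(L)\{L}={N}; candidates ⊆ {E,K,S}.
size 0: {}; under {} L still reaches {E,K,N,S} ∋ N.
size 1: {E}, {K}, {S}; under {E} L still reaches {K,N,S} ∋ N.
{K,S}: L⊥N given {K,S} in G with L→· removed — back-door holds.
P(N|do(L)) = Σ_{K,S} P(N|L,K,S)·P(K,S).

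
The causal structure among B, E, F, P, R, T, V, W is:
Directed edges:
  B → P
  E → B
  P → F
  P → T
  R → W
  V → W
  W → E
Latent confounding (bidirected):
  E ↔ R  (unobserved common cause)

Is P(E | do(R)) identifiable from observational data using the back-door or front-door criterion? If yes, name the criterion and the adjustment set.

desc(R)\{R}={B,E,F,P,T,W}; candidates ⊆ {V}.
R↔E: latent back-door arc(s) into R.
size 0: {}; under {} R still reaches {B,E,F,P,T} ∋ E.
size 1: {V}; under {V} R still reaches {B,E,F,P,T} ∋ E.
R↔E cannot be blocked by any observed set — no back-door set.
{W}: (i) intercepts every directed R→E path; (ii) no back-door R→{W}; (iii) {R} blocks every back-door {W}→E. Front-door holds.
P(E|do(R)) = Σ_{W} P(W|R) Σ_{R'} P(E|W,R')P(R').

P(E|do(R)): frontdoor, adjust for {W}.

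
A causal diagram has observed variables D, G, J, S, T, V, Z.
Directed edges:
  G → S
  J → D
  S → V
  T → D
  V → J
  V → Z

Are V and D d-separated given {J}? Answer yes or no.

Bayes-Ball from V | {J} reaches {G,S,Z}.
D ∉ reach(V|{J}) ⇒ V ⊥ D | {J}.

Yes — V ⊥ D | {J}.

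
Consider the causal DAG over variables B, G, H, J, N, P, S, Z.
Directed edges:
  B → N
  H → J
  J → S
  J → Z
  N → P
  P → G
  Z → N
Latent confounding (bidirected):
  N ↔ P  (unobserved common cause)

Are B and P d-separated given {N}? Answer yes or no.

Bayes-Ball from B | {N} reaches {G,H,J,P,S,Z}.
P ∈ reach(B|{N}) ⇒ B ⊥̸ P | {N}.

No — B and P are d-connected given {N}.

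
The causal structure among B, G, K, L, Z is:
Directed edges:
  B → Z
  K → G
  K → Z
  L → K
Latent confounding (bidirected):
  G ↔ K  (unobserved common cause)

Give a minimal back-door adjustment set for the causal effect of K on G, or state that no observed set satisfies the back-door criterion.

desc(K)\{K}={G,Z}; candidates ⊆ {B,L}.
K↔G: latent back-door arc(s) into K.
size 0: {}; under {} K still reaches {G,L} ∋ G.
size 1: {B}, {L}; under {B} K still reaches {G,L} ∋ G.
size 2: {B,L}; under {B,L} K still reaches {G} ∋ G.
K↔G cannot be blocked by any observed set — no back-door set.

K→G: no observed back-door set.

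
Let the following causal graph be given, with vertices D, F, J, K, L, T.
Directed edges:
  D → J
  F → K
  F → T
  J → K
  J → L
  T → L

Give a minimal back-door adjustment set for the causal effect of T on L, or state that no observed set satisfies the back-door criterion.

T→L: minimal back-door set ∅.

desc(T)\{T}={L}; candidates ⊆ {D,F,J,K}.
∅: T⊥L given ∅ in G with T→· removed — back-door holds.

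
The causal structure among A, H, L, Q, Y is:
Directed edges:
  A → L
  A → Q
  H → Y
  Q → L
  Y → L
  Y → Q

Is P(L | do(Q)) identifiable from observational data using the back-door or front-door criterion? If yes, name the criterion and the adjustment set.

P(L|do(Q)): backdoor, adjust for {A, Y}.

desc(Q)\{Q}={L}; candidates ⊆ {A,H,Y}.
size 0: {}; under {} Q still reaches {A,H,L,Y} ∋ L.
size 1: {A}, {H}, {Y}; under {A} Q still reaches {H,L,Y} ∋ L.
{A,Y}: Q⊥L given {A,Y} in G with Q→· removed — back-door holds.
P(L|do(Q)) = Σ_{A,Y} P(L|Q,A,Y)·P(A,Y).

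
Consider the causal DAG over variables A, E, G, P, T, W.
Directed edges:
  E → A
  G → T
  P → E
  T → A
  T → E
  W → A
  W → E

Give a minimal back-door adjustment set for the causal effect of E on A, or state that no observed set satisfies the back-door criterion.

E→A: minimal back-door set {T, W}.

desc(E)\{E}={A}; candidates ⊆ {G,P,T,W}.
size 0: {}; under {} E still reaches {A,G,P,T,W} ∋ A.
size 1: {G}, {P}, {T} …(+1); under {G} E still reaches {A,P,T,W} ∋ A.
{T,W}: E⊥A given {T,W} in G with E→· removed — back-door holds.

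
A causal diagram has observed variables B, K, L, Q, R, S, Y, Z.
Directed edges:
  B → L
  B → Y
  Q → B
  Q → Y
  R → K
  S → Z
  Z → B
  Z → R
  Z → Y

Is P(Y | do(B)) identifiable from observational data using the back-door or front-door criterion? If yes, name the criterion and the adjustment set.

desc(B)\{B}={L,Y}; candidates ⊆ {K,Q,R,S,Z}.
size 0: {}; under {} B still reaches {K,Q,R,S,Y,Z} ∋ Y.
size 1: {K}, {Q}, {R} …(+2); under {K} B still reaches {Q,R,S,Y,Z} ∋ Y.
{Q,Z}: B⊥Y given {Q,Z} in G with B→· removed — back-door holds.
P(Y|do(B)) = Σ_{Q,Z} P(Y|B,Q,Z)·P(Q,Z).

P(Y|do(B)): backdoor, adjust for {Q, Z}.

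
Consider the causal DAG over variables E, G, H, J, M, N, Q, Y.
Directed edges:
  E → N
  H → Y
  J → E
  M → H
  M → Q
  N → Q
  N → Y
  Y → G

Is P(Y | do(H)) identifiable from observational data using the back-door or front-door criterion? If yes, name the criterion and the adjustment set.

desc(H)\{H}={G,Y}; candidates ⊆ {E,J,M,N,Q}.
∅: H⊥Y given ∅ in G with H→· removed — back-door holds.
P(Y|do(H)) = P(Y|H) — no adjustment needed.

P(Y|do(H)): backdoor, adjust for ∅.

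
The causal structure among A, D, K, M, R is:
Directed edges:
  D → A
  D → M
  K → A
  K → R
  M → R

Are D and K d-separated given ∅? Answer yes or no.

Yes — D ⊥ K | ∅.

Bayes-Ball from D | ∅ reaches {A,M,R}.
K ∉ reach(D|∅) ⇒ D ⊥ K | ∅.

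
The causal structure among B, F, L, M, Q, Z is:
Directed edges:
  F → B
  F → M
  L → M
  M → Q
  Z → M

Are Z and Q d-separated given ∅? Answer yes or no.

Bayes-Ball from Z | ∅ reaches {M,Q}.
Q ∈ reach(Z|∅) ⇒ Z ⊥̸ Q | ∅.

No — Z and Q are d-connected given ∅.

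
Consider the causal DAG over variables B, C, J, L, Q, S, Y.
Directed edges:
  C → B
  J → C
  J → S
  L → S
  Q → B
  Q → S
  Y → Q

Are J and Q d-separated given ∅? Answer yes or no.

Bayes-Ball from J | ∅ reaches {B,C,S}.
Q ∉ reach(J|∅) ⇒ J ⊥ Q | ∅.

Yes — J ⊥ Q | ∅.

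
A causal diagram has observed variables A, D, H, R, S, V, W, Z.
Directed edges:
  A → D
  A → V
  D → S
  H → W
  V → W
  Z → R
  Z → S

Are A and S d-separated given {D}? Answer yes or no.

Yes — A ⊥ S | {D}.

Bayes-Ball from A | {D} reaches {V,W}.
S ∉ reach(A|{D}) ⇒ A ⊥ S | {D}.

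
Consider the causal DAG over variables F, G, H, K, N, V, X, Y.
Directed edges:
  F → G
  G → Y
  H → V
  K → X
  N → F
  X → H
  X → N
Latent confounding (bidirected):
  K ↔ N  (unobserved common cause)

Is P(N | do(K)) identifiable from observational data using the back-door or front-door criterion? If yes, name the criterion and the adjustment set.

desc(K)\{K}={F,G,H,N,V,X,Y}; candidates ⊆ {—}.
K↔N: latent back-door arc(s) into K.
size 0: {}; under {} K still reaches {F,G,N,Y} ∋ N.
K↔N cannot be blocked by any observed set — no back-door set.
{X}: (i) intercepts every directed K→N path; (ii) no back-door K→{X}; (iii) {K} blocks every back-door {X}→N. Front-door holds.
P(N|do(K)) = Σ_{X} P(X|K) Σ_{K'} P(N|X,K')P(K').

P(N|do(K)): frontdoor, adjust for {X}.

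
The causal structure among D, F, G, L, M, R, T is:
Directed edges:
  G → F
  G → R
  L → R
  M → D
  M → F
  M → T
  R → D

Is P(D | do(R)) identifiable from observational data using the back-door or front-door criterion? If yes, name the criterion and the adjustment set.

P(D|do(R)): backdoor, adjust for ∅.

desc(R)\{R}={D}; candidates ⊆ {F,G,L,M,T}.
∅: R⊥D given ∅ in G with R→· removed — back-door holds.
P(D|do(R)) = P(D|R) — no adjustment needed.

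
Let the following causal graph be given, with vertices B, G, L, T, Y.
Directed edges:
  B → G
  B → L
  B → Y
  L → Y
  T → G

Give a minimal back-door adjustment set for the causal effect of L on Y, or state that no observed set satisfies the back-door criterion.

desc(L)\{L}={Y}; candidates ⊆ {B,G,T}.
size 0: {}; under {} L still reaches {B,G,Y} ∋ Y.
{B}: L⊥Y given {B} in G with L→· removed — back-door holds.

L→Y: minimal back-door set {B}.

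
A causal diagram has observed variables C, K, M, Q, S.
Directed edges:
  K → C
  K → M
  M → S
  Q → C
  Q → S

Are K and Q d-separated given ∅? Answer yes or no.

Yes — K ⊥ Q | ∅.

Bayes-Ball from K | ∅ reaches {C,M,S}.
Q ∉ reach(K|∅) ⇒ K ⊥ Q | ∅.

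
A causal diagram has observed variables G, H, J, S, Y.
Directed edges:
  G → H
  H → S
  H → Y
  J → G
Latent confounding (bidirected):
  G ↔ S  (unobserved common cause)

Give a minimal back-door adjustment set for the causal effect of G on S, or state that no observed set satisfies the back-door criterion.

desc(G)\{G}={H,S,Y}; candidates ⊆ {J}.
G↔S: latent back-door arc(s) into G.
size 0: {}; under {} G still reaches {J,S} ∋ S.
size 1: {J}; under {J} G still reaches {S} ∋ S.
G↔S cannot be blocked by any observed set — no back-door set.

G→S: no observed back-door set.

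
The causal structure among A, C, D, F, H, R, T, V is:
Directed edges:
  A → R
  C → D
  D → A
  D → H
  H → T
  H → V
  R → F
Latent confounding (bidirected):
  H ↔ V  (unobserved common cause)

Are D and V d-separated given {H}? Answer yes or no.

No — D and V are d-connected given {H}.

Bayes-Ball from D | {H} reaches {A,C,F,R,V}.
V ∈ reach(D|{H}) ⇒ D ⊥̸ V | {H}.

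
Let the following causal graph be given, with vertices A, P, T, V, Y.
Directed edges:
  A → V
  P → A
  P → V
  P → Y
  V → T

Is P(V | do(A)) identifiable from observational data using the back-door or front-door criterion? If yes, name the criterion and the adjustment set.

P(V|do(A)): backdoor, adjust for {P}.

desc(A)\{A}={T,V}; candidates ⊆ {P,Y}.
size 0: {}; under {} A still reaches {P,T,V,Y} ∋ V.
{P}: A⊥V given {P} in G with A→· removed — back-door holds.
P(V|do(A)) = Σ_{P} P(V|A,P)·P(P).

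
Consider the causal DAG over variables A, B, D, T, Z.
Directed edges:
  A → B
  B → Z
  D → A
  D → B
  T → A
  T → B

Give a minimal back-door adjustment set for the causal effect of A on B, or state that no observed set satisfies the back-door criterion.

A→B: minimal back-door set {D, T}.

desc(A)\{A}={B,Z}; candidates ⊆ {D,T}.
size 0: {}; under {} A still reaches {B,D,T,Z} ∋ B.
size 1: {D}, {T}; under {D} A still reaches {B,T,Z} ∋ B.
{D,T}: A⊥B given {D,T} in G with A→· removed — back-door holds.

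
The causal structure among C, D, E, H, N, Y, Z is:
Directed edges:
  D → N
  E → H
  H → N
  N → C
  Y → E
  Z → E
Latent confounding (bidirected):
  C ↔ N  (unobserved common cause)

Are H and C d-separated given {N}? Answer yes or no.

No — H and C are d-connected given {N}.

Bayes-Ball from H | {N} reaches {C,D,E,Y,Z}.
C ∈ reach(H|{N}) ⇒ H ⊥̸ C | {N}.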